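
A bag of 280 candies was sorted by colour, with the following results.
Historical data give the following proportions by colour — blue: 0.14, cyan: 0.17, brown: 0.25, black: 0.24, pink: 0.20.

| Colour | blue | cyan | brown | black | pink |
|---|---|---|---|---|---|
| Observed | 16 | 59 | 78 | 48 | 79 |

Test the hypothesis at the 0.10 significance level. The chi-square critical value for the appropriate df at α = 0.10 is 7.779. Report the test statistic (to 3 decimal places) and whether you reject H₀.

Expected counts E_i = n·p_i: 280×0.14 = 39.2, 280×0.17 = 47.6, 280×0.25 = 70, 280×0.24 = 67.2, 280×0.20 = 56.
blue: (16 − 39.2)²/39.2 = 538.24/39.2 = 13.7306
cyan: (59 − 47.6)²/47.6 = 129.96/47.6 = 2.7303
brown: (78 − 70)²/70 = 64/70 = 0.9143
black: (48 − 67.2)²/67.2 = 368.64/67.2 = 5.4857
pink: (79 − 56)²/56 = 529/56 = 9.4464
Sum = 32.307
df = 4. Since 32.307 > 7.779, we reject H₀.

32.307; reject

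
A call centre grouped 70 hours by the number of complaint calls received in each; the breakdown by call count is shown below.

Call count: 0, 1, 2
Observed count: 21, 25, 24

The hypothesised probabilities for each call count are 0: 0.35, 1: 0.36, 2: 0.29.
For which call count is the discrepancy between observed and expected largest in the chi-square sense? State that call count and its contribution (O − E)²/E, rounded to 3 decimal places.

Expected counts E_i = n·p_i: 70×0.35 = 24.5, 70×0.36 = 25.2, 70×0.29 = 20.3.
χ² = (21−24.5)²/24.5 + (25−25.2)²/25.2 + (24−20.3)²/20.3
   = 0.5000 + 0.0016 + 0.6744
The largest term is for 2: 0.674.

2, 0.674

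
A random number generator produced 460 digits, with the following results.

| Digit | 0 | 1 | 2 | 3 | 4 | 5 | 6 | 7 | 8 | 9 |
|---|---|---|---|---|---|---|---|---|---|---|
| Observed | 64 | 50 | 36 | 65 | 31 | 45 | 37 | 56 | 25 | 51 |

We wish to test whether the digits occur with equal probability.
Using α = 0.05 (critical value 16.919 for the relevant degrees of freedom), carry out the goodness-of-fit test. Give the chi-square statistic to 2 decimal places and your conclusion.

36.39; reject

Expected count for each of the 10 categories: 460/10 = 46.
0: (64 − 46)²/46 = 324/46 = 7.043
1: (50 − 46)²/46 = 16/46 = 0.348
2: (36 − 46)²/46 = 100/46 = 2.174
3: (65 − 46)²/46 = 361/46 = 7.848
4: (31 − 46)²/46 = 225/46 = 4.891
5: (45 − 46)²/46 = 1/46 = 0.022
6: (37 − 46)²/46 = 81/46 = 1.761
7: (56 − 46)²/46 = 100/46 = 2.174
8: (25 − 46)²/46 = 441/46 = 9.587
9: (51 − 46)²/46 = 25/46 = 0.543
Sum = 36.39
df = 9. Since 36.39 > 16.919, we reject H₀.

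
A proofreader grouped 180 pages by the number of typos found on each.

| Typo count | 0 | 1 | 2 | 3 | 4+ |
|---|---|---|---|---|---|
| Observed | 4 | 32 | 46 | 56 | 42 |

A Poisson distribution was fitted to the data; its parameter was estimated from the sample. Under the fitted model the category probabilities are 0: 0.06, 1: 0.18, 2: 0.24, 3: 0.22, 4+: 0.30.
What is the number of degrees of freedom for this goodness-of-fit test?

3

There are k = 5 categories and 1 parameter estimated from the data, so df = 5 − 1 − 1 = 3.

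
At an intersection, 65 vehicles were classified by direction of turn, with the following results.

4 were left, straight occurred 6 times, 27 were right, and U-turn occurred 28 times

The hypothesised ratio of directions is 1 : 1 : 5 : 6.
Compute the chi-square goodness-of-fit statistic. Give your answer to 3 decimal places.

Ratio total = 13. Expected counts: 65×1/13 = 5, 65×1/13 = 5, 65×5/13 = 25, 65×6/13 = 30.
cat           O        E   (O−E)²/E
left          4        5     0.2000
straight      6        5     0.2000
right        27       25     0.1600
U-turn       28       30     0.1333
Sum = 0.693

0.693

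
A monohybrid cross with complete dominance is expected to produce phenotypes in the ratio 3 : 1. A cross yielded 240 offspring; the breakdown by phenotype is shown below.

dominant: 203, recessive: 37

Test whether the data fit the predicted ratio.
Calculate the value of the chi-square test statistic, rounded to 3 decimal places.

11.756

Ratio total = 4. Expected counts: 240×3/4 = 180, 240×1/4 = 60.
cat            O        E   (O−E)²/E
dominant     203      180     2.9389
recessive     37       60     8.8167
Sum = 11.756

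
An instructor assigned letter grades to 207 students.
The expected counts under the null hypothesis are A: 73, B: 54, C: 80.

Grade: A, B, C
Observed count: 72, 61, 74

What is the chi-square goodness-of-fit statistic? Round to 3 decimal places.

1.371

cat         O        E   (O−E)²/E
A          72       73     0.0137
B          61       54     0.9074
C          74       80     0.4500
Sum = 1.371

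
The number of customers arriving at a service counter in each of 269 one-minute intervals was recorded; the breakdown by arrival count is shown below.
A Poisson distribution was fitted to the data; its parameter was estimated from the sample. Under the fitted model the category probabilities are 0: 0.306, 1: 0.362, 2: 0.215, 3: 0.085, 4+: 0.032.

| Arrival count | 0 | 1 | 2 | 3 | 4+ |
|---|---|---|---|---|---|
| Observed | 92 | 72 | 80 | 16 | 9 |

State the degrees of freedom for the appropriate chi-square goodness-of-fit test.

3

There are k = 5 categories and 1 parameter estimated from the data, so df = 5 − 1 − 1 = 3.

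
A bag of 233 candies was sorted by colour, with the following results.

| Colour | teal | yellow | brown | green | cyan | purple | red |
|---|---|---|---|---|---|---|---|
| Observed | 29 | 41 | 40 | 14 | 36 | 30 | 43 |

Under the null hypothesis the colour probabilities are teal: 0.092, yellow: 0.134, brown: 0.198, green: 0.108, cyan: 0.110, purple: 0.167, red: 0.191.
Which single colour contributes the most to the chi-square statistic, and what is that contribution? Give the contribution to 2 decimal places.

Expected counts E_i = n·p_i: 233×0.092 = 21.436, 233×0.134 = 31.222, 233×0.198 = 46.134, 233×0.108 = 25.164, 233×0.110 = 25.63, 233×0.167 = 38.911, 233×0.191 = 44.503.
teal: (29 − 21.436)²/21.436 = 57.214096/21.436 = 2.669
yellow: (41 − 31.222)²/31.222 = 95.609284/31.222 = 3.062
brown: (40 − 46.134)²/46.134 = 37.625956/46.134 = 0.816
green: (14 − 25.164)²/25.164 = 124.634896/25.164 = 4.953
cyan: (36 − 25.63)²/25.63 = 107.5369/25.63 = 4.196
purple: (30 − 38.911)²/38.911 = 79.405921/38.911 = 2.041
red: (43 − 44.503)²/44.503 = 2.259009/44.503 = 0.051
The largest term is for green: 4.95.

green, 4.95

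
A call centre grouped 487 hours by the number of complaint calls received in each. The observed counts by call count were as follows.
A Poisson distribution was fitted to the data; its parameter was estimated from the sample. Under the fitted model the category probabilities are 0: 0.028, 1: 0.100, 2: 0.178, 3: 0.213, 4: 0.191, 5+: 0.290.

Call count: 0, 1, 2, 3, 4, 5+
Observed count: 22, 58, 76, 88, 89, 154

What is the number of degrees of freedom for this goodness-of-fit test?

There are k = 6 categories and 1 parameter estimated from the data, so df = 6 − 1 − 1 = 4.

4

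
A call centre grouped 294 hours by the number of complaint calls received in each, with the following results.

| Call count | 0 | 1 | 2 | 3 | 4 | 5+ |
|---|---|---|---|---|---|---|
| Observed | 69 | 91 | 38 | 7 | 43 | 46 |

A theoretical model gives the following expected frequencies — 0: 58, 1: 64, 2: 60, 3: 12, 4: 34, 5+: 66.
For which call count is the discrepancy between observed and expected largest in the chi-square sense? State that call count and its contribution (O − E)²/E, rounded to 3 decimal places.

χ² = (69−58)²/58 + (91−64)²/64 + (38−60)²/60 + (7−12)²/12 + (43−34)²/34 + (46−66)²/66
   = 2.0862 + 11.3906 + 8.0667 + 2.0833 + 2.3824 + 6.0606
The largest term is for 1: 11.391.

1, 11.391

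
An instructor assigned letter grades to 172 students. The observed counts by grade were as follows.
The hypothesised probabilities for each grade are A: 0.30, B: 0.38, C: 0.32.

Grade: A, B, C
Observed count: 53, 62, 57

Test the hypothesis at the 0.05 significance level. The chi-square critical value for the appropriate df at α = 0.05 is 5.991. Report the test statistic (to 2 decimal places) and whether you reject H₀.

Expected counts E_i = n·p_i: 172×0.30 = 51.6, 172×0.38 = 65.36, 172×0.32 = 55.04.
cat         O        E   (O−E)²/E
A          53     51.6      0.038
B          62    65.36      0.173
C          57    55.04      0.070
Sum = 0.28
df = 2. Since 0.28 < 5.991, we do not reject H₀.

0.28; do not reject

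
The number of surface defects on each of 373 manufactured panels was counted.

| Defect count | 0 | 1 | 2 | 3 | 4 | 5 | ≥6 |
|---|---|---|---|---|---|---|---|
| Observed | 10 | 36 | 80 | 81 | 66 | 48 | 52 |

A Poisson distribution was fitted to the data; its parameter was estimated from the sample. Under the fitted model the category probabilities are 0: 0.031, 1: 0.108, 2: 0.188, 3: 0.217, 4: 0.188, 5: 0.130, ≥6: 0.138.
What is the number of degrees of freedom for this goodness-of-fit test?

There are k = 7 categories and 1 parameter estimated from the data, so df = 7 − 1 − 1 = 5.

5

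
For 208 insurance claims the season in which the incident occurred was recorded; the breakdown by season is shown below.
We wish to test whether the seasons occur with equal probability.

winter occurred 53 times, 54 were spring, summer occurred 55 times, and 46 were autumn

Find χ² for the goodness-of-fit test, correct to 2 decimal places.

Under H₀ each category has probability 1/4, so each expected count is 208/4 = 52.
winter: (53 − 52)²/52 = 1/52 = 0.019
spring: (54 − 52)²/52 = 4/52 = 0.077
summer: (55 − 52)²/52 = 9/52 = 0.173
autumn: (46 − 52)²/52 = 36/52 = 0.692
Sum = 0.96

0.96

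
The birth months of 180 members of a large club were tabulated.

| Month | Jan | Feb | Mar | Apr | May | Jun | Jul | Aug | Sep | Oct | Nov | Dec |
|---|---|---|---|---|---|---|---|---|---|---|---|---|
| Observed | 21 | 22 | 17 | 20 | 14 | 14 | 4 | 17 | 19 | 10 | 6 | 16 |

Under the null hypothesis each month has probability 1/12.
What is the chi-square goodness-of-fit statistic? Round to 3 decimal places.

Under H₀ each category has probability 1/12, so each expected count is 180/12 = 15.
Jan: (21 − 15)²/15 = 36/15 = 2.4000
Feb: (22 − 15)²/15 = 49/15 = 3.2667
Mar: (17 − 15)²/15 = 4/15 = 0.2667
Apr: (20 − 15)²/15 = 25/15 = 1.6667
May: (14 − 15)²/15 = 1/15 = 0.0667
Jun: (14 − 15)²/15 = 1/15 = 0.0667
Jul: (4 − 15)²/15 = 121/15 = 8.0667
Aug: (17 − 15)²/15 = 4/15 = 0.2667
Sep: (19 − 15)²/15 = 16/15 = 1.0667
Oct: (10 − 15)²/15 = 25/15 = 1.6667
Nov: (6 − 15)²/15 = 81/15 = 5.4000
Dec: (16 − 15)²/15 = 1/15 = 0.0667
Sum = 24.267

24.267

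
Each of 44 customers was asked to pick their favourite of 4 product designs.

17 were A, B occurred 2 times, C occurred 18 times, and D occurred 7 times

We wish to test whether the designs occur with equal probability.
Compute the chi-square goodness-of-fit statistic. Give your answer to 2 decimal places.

16.55

Under H₀ each category has probability 1/4, so each expected count is 44/4 = 11.
A: (17 − 11)²/11 = 36/11 = 3.273
B: (2 − 11)²/11 = 81/11 = 7.364
C: (18 − 11)²/11 = 49/11 = 4.455
D: (7 − 11)²/11 = 16/11 = 1.455
Sum = 16.55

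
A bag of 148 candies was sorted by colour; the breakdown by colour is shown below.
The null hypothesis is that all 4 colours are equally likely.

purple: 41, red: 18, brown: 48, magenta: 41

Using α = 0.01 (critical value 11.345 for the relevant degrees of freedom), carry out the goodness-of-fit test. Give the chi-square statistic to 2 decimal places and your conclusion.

Under H₀ each category has probability 1/4, so each expected count is 148/4 = 37.
χ² = (41−37)²/37 + (18−37)²/37 + (48−37)²/37 + (41−37)²/37
   = 0.432 + 9.757 + 3.270 + 0.432
Sum = 13.89
df = 3. Since 13.89 > 11.345, we reject H₀.

13.89; reject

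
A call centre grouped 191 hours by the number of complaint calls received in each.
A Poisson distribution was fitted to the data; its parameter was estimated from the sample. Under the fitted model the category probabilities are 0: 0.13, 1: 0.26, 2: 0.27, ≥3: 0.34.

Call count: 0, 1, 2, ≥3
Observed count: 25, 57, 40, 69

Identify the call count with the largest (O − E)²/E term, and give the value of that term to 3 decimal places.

2, 2.596

Expected counts E_i = n·p_i: 191×0.13 = 24.83, 191×0.26 = 49.66, 191×0.27 = 51.57, 191×0.34 = 64.94.
0: (25 − 24.83)²/24.83 = 0.0289/24.83 = 0.0012
1: (57 − 49.66)²/49.66 = 53.8756/49.66 = 1.0849
2: (40 − 51.57)²/51.57 = 133.8649/51.57 = 2.5958
≥3: (69 − 64.94)²/64.94 = 16.4836/64.94 = 0.2538
The largest term is for 2: 2.596.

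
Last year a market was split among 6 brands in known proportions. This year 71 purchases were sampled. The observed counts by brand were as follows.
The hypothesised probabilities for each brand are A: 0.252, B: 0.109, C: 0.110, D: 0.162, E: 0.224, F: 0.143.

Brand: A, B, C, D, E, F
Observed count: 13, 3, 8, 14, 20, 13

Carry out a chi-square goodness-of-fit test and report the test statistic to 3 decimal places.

Expected counts E_i = n·p_i: 71×0.252 = 17.892, 71×0.109 = 7.739, 71×0.110 = 7.81, 71×0.162 = 11.502, 71×0.224 = 15.904, 71×0.143 = 10.153.
χ² = (13−17.892)²/17.892 + (3−7.739)²/7.739 + (8−7.81)²/7.81 + (14−11.502)²/11.502 + (20−15.904)²/15.904 + (13−10.153)²/10.153
   = 1.3376 + 2.9019 + 0.0046 + 0.5425 + 1.0549 + 0.7983
Sum = 6.640

6.640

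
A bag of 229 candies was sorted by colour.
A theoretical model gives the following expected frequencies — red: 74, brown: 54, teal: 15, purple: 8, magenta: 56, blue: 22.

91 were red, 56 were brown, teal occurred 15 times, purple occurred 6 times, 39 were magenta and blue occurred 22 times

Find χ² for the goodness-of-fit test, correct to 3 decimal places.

cat          O        E   (O−E)²/E
red         91       74     3.9054
brown       56       54     0.0741
teal        15       15     0.0000
purple       6        8     0.5000
magenta     39       56     5.1607
blue        22       22     0.0000
Sum = 9.640

9.640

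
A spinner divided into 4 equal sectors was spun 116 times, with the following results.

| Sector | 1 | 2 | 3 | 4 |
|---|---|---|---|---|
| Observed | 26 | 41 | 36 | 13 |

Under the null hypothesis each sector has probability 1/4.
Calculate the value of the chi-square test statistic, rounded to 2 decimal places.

15.79

Under H₀ each category has probability 1/4, so each expected count is 116/4 = 29.
1: (26 − 29)²/29 = 9/29 = 0.310
2: (41 − 29)²/29 = 144/29 = 4.966
3: (36 − 29)²/29 = 49/29 = 1.690
4: (13 − 29)²/29 = 256/29 = 8.828
Sum = 15.79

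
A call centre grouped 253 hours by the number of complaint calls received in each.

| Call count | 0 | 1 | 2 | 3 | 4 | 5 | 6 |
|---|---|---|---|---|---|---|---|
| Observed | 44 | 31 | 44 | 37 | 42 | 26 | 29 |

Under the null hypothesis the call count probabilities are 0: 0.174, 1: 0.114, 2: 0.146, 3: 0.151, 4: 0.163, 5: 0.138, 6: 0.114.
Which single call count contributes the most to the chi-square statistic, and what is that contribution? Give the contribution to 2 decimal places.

Expected counts E_i = n·p_i: 253×0.174 = 44.022, 253×0.114 = 28.842, 253×0.146 = 36.938, 253×0.151 = 38.203, 253×0.163 = 41.239, 253×0.138 = 34.914, 253×0.114 = 28.842.
χ² = (44−44.022)²/44.022 + (31−28.842)²/28.842 + (44−36.938)²/36.938 + (37−38.203)²/38.203 + (42−41.239)²/41.239 + (26−34.914)²/34.914 + (29−28.842)²/28.842
   = 0.000 + 0.161 + 1.350 + 0.038 + 0.014 + 2.276 + 0.001
The largest term is for 5: 2.28.

5, 2.28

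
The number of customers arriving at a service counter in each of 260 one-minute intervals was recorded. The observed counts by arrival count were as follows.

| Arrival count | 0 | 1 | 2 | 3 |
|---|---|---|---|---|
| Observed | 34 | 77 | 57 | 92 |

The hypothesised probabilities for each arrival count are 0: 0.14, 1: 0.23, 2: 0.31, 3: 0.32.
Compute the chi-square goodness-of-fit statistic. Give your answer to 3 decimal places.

Expected counts E_i = n·p_i: 260×0.14 = 36.4, 260×0.23 = 59.8, 260×0.31 = 80.6, 260×0.32 = 83.2.
cat         O        E   (O−E)²/E
0          34     36.4     0.1582
1          77     59.8     4.9472
2          57     80.6     6.9102
3          92     83.2     0.9308
Sum = 12.946

12.946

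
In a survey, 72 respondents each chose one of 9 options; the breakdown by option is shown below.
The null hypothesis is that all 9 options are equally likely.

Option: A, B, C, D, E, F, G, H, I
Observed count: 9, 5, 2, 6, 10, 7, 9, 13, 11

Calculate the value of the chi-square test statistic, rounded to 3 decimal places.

Expected count for each of the 9 categories: 72/9 = 8.
χ² = (9−8)²/8 + (5−8)²/8 + (2−8)²/8 + (6−8)²/8 + (10−8)²/8 + (7−8)²/8 + (9−8)²/8 + (13−8)²/8 + (11−8)²/8
   = 0.1250 + 1.1250 + 4.5000 + 0.5000 + 0.5000 + 0.1250 + 0.1250 + 3.1250 + 1.1250
Sum = 11.250

11.250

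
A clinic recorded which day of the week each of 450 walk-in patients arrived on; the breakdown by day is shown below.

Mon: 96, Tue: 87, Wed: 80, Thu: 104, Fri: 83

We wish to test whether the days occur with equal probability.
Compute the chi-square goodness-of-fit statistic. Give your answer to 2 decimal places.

4.33

Under H₀ each category has probability 1/5, so each expected count is 450/5 = 90.
Mon: (96 − 90)²/90 = 36/90 = 0.400
Tue: (87 − 90)²/90 = 9/90 = 0.100
Wed: (80 − 90)²/90 = 100/90 = 1.111
Thu: (104 − 90)²/90 = 196/90 = 2.178
Fri: (83 − 90)²/90 = 49/90 = 0.544
Sum = 4.33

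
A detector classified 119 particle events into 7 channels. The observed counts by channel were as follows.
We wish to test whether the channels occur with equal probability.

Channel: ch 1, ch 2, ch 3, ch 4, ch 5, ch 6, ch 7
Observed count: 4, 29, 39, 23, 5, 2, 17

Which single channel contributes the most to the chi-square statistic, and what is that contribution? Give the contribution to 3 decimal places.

ch 3, 28.471

Under H₀ each category has probability 1/7, so each expected count is 119/7 = 17.
χ² = (4−17)²/17 + (29−17)²/17 + (39−17)²/17 + (23−17)²/17 + (5−17)²/17 + (2−17)²/17 + (17−17)²/17
   = 9.9412 + 8.4706 + 28.4706 + 2.1176 + 8.4706 + 13.2353 + 0.0000
The largest term is for ch 3: 28.471.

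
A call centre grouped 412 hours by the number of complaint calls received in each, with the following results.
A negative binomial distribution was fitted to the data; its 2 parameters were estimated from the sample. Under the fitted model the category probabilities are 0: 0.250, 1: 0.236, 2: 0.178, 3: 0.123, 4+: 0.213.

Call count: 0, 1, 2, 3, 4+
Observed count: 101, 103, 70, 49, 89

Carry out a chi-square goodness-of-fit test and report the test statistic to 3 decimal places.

Expected counts E_i = n·p_i: 412×0.250 = 103, 412×0.236 = 97.232, 412×0.178 = 73.336, 412×0.123 = 50.676, 412×0.213 = 87.756.
χ² = (101−103)²/103 + (103−97.232)²/97.232 + (70−73.336)²/73.336 + (49−50.676)²/50.676 + (89−87.756)²/87.756
   = 0.0388 + 0.3422 + 0.1518 + 0.0554 + 0.0176
Sum = 0.606

0.606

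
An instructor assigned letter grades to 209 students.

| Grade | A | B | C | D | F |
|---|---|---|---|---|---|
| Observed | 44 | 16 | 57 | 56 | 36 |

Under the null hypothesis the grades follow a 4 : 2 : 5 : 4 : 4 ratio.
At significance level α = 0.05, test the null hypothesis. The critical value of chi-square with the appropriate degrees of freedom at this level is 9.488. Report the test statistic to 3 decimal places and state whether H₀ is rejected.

6.436; do not reject

Ratio total = 19. Expected counts: 209×4/19 = 44, 209×2/19 = 22, 209×5/19 = 55, 209×4/19 = 44, 209×4/19 = 44.
χ² = (44−44)²/44 + (16−22)²/22 + (57−55)²/55 + (56−44)²/44 + (36−44)²/44
   = 0.0000 + 1.6364 + 0.0727 + 3.2727 + 1.4545
Sum = 6.436
df = 4. Since 6.436 < 9.488, we do not reject H₀.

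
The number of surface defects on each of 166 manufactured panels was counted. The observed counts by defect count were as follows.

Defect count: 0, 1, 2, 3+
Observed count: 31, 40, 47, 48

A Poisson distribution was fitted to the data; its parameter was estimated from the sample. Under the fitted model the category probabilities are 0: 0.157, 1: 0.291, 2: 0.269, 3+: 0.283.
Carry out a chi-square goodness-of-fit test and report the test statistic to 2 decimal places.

2.51

Expected counts E_i = n·p_i: 166×0.157 = 26.062, 166×0.291 = 48.306, 166×0.269 = 44.654, 166×0.283 = 46.978.
χ² = (31−26.062)²/26.062 + (40−48.306)²/48.306 + (47−44.654)²/44.654 + (48−46.978)²/46.978
   = 0.936 + 1.428 + 0.123 + 0.022
Sum = 2.51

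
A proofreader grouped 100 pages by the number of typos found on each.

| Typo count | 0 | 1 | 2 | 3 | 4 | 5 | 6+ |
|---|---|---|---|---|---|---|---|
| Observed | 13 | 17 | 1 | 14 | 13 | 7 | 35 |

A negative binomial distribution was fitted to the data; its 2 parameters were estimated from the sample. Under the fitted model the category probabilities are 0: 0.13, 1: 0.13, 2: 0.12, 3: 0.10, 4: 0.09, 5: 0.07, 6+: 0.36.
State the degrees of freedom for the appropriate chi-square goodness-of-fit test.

4

There are k = 7 categories and 2 parameters estimated from the data, so df = 7 − 1 − 2 = 4.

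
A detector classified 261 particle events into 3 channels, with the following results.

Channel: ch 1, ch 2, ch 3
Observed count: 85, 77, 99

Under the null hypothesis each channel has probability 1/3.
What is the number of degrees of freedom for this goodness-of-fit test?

There are k = 3 categories and no parameters were estimated from the data, so df = 3 − 1 = 2.

2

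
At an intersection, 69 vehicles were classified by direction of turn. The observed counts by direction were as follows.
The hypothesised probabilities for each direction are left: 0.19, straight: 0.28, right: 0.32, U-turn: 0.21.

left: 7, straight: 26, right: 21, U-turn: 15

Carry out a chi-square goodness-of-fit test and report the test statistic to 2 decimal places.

Expected counts E_i = n·p_i: 69×0.19 = 13.11, 69×0.28 = 19.32, 69×0.32 = 22.08, 69×0.21 = 14.49.
χ² = (7−13.11)²/13.11 + (26−19.32)²/19.32 + (21−22.08)²/22.08 + (15−14.49)²/14.49
   = 2.848 + 2.310 + 0.053 + 0.018
Sum = 5.23

5.23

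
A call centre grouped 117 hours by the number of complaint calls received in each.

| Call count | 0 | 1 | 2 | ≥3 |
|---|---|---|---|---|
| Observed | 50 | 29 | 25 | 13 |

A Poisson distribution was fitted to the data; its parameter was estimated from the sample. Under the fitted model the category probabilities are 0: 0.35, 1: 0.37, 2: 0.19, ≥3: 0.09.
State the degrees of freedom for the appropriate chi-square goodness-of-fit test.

2

There are k = 4 categories and 1 parameter estimated from the data, so df = 4 − 1 − 1 = 2.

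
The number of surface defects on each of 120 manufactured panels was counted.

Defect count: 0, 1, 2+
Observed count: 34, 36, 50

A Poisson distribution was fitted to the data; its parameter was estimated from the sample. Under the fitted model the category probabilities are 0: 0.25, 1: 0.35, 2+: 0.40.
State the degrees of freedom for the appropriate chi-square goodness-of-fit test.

There are k = 3 categories and 1 parameter estimated from the data, so df = 3 − 1 − 1 = 1.

1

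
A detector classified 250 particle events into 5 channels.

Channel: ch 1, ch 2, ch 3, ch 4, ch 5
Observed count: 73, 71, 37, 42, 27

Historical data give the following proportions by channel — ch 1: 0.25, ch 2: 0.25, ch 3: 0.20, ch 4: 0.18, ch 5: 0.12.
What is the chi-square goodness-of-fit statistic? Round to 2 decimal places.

6.80

Expected counts E_i = n·p_i: 250×0.25 = 62.5, 250×0.25 = 62.5, 250×0.20 = 50, 250×0.18 = 45, 250×0.12 = 30.
ch 1: (73 − 62.5)²/62.5 = 110.25/62.5 = 1.764
ch 2: (71 − 62.5)²/62.5 = 72.25/62.5 = 1.156
ch 3: (37 − 50)²/50 = 169/50 = 3.380
ch 4: (42 − 45)²/45 = 9/45 = 0.200
ch 5: (27 − 30)²/30 = 9/30 = 0.300
Sum = 6.80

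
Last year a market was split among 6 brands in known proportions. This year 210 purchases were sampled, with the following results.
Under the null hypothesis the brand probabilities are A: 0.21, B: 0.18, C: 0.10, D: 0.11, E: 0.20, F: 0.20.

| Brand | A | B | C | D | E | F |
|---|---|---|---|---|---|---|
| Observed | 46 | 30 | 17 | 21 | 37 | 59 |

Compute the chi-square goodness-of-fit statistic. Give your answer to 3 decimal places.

10.120

Expected counts E_i = n·p_i: 210×0.21 = 44.1, 210×0.18 = 37.8, 210×0.10 = 21, 210×0.11 = 23.1, 210×0.20 = 42, 210×0.20 = 42.
χ² = (46−44.1)²/44.1 + (30−37.8)²/37.8 + (17−21)²/21 + (21−23.1)²/23.1 + (37−42)²/42 + (59−42)²/42
   = 0.0819 + 1.6095 + 0.7619 + 0.1909 + 0.5952 + 6.8810
Sum = 10.120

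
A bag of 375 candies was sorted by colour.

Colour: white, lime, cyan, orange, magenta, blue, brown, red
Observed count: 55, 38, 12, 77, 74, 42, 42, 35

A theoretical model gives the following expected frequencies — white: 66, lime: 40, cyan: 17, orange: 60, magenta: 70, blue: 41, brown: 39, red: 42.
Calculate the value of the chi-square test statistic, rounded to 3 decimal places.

χ² = (55−66)²/66 + (38−40)²/40 + (12−17)²/17 + (77−60)²/60 + (74−70)²/70 + (42−41)²/41 + (42−39)²/39 + (35−42)²/42
   = 1.8333 + 0.1000 + 1.4706 + 4.8167 + 0.2286 + 0.0244 + 0.2308 + 1.1667
Sum = 9.871

9.871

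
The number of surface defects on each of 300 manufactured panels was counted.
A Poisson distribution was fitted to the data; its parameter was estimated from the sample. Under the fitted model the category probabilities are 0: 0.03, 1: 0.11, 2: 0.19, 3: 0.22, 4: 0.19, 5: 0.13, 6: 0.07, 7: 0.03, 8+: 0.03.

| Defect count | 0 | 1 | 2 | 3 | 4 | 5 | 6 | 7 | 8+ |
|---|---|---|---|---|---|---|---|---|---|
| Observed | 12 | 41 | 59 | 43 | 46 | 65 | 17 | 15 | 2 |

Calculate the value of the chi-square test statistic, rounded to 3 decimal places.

40.687

Expected counts E_i = n·p_i: 300×0.03 = 9, 300×0.11 = 33, 300×0.19 = 57, 300×0.22 = 66, 300×0.19 = 57, 300×0.13 = 39, 300×0.07 = 21, 300×0.03 = 9, 300×0.03 = 9.
0: (12 − 9)²/9 = 9/9 = 1.0000
1: (41 − 33)²/33 = 64/33 = 1.9394
2: (59 − 57)²/57 = 4/57 = 0.0702
3: (43 − 66)²/66 = 529/66 = 8.0152
4: (46 − 57)²/57 = 121/57 = 2.1228
5: (65 − 39)²/39 = 676/39 = 17.3333
6: (17 − 21)²/21 = 16/21 = 0.7619
7: (15 − 9)²/9 = 36/9 = 4.0000
8+: (2 − 9)²/9 = 49/9 = 5.4444
Sum = 40.687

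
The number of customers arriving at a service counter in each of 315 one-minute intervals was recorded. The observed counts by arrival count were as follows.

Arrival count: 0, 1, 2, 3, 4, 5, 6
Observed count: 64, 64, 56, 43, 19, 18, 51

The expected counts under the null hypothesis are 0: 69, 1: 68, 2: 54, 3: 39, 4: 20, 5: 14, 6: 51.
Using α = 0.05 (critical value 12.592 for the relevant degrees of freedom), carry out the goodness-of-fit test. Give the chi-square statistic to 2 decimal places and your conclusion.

2.27; do not reject

χ² = (64−69)²/69 + (64−68)²/68 + (56−54)²/54 + (43−39)²/39 + (19−20)²/20 + (18−14)²/14 + (51−51)²/51
   = 0.362 + 0.235 + 0.074 + 0.410 + 0.050 + 1.143 + 0.000
Sum = 2.27
df = 6. Since 2.27 < 12.592, we do not reject H₀.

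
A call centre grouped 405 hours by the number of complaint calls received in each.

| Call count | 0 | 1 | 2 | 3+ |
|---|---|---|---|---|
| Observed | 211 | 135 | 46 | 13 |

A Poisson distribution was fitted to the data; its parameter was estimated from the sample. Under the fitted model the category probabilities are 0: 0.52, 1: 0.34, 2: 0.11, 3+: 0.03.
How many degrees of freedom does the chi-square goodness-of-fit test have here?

There are k = 4 categories and 1 parameter estimated from the data, so df = 4 − 1 − 1 = 2.

2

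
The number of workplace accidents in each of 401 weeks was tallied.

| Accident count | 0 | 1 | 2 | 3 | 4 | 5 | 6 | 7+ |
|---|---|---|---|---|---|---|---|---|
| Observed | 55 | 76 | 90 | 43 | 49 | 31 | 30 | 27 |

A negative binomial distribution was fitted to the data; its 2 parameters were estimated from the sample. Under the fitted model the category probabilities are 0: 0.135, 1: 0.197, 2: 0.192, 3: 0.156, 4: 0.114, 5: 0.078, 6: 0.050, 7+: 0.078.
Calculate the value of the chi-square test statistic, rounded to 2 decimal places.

14.20

Expected counts E_i = n·p_i: 401×0.135 = 54.135, 401×0.197 = 78.997, 401×0.192 = 76.992, 401×0.156 = 62.556, 401×0.114 = 45.714, 401×0.078 = 31.278, 401×0.050 = 20.05, 401×0.078 = 31.278.
0: (55 − 54.135)²/54.135 = 0.748225/54.135 = 0.014
1: (76 − 78.997)²/78.997 = 8.982009/78.997 = 0.114
2: (90 − 76.992)²/76.992 = 169.208064/76.992 = 2.198
3: (43 − 62.556)²/62.556 = 382.437136/62.556 = 6.114
4: (49 − 45.714)²/45.714 = 10.797796/45.714 = 0.236
5: (31 − 31.278)²/31.278 = 0.077284/31.278 = 0.002
6: (30 − 20.05)²/20.05 = 99.0025/20.05 = 4.938
7+: (27 − 31.278)²/31.278 = 18.301284/31.278 = 0.585
Sum = 14.20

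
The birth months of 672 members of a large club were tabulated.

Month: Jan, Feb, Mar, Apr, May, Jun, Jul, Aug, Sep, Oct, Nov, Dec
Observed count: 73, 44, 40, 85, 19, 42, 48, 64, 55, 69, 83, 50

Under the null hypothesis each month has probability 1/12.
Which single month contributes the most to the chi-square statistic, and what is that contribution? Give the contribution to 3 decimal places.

May, 24.446

Under H₀ each category has probability 1/12, so each expected count is 672/12 = 56.
χ² = (73−56)²/56 + (44−56)²/56 + (40−56)²/56 + (85−56)²/56 + (19−56)²/56 + (42−56)²/56 + (48−56)²/56 + (64−56)²/56 + (55−56)²/56 + (69−56)²/56 + (83−56)²/56 + (50−56)²/56
   = 5.1607 + 2.5714 + 4.5714 + 15.0179 + 24.4464 + 3.5000 + 1.1429 + 1.1429 + 0.0179 + 3.0179 + 13.0179 + 0.6429
The largest term is for May: 24.446.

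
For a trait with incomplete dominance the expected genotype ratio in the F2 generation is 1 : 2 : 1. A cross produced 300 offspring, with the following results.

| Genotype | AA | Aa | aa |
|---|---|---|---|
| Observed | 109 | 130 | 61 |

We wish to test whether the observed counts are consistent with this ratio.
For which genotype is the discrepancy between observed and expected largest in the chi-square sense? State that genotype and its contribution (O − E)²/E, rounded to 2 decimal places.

Ratio total = 4. Expected counts: 300×1/4 = 75, 300×2/4 = 150, 300×1/4 = 75.
χ² = (109−75)²/75 + (130−150)²/150 + (61−75)²/75
   = 15.413 + 2.667 + 2.613
The largest term is for AA: 15.41.

AA, 15.41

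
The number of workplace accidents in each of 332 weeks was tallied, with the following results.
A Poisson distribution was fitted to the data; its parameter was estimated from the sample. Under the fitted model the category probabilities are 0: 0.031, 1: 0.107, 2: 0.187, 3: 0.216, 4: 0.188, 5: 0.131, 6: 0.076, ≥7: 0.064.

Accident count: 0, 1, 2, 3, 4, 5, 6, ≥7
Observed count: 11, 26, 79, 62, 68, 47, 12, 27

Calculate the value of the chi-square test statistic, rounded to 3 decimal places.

Expected counts E_i = n·p_i: 332×0.031 = 10.292, 332×0.107 = 35.524, 332×0.187 = 62.084, 332×0.216 = 71.712, 332×0.188 = 62.416, 332×0.131 = 43.492, 332×0.076 = 25.232, 332×0.064 = 21.248.
χ² = (11−10.292)²/10.292 + (26−35.524)²/35.524 + (79−62.084)²/62.084 + (62−71.712)²/71.712 + (68−62.416)²/62.416 + (47−43.492)²/43.492 + (12−25.232)²/25.232 + (27−21.248)²/21.248
   = 0.0487 + 2.5534 + 4.6091 + 1.3153 + 0.4996 + 0.2830 + 6.9390 + 1.5571
Sum = 17.805

17.805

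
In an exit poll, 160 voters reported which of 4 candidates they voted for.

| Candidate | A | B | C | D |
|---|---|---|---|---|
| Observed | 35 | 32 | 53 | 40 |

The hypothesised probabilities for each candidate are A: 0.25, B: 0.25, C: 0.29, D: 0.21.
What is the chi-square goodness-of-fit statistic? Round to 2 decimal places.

Expected counts E_i = n·p_i: 160×0.25 = 40, 160×0.25 = 40, 160×0.29 = 46.4, 160×0.21 = 33.6.
A: (35 − 40)²/40 = 25/40 = 0.625
B: (32 − 40)²/40 = 64/40 = 1.600
C: (53 − 46.4)²/46.4 = 43.56/46.4 = 0.939
D: (40 − 33.6)²/33.6 = 40.96/33.6 = 1.219
Sum = 4.38

4.38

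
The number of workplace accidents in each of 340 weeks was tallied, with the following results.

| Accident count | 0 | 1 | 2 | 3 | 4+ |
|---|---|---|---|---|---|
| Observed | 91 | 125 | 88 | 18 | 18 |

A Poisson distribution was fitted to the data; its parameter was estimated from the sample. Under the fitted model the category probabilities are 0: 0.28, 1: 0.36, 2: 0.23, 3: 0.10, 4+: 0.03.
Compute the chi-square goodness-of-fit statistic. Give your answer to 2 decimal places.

14.96

Expected counts E_i = n·p_i: 340×0.28 = 95.2, 340×0.36 = 122.4, 340×0.23 = 78.2, 340×0.10 = 34, 340×0.03 = 10.2.
cat         O        E   (O−E)²/E
0          91     95.2      0.185
1         125    122.4      0.055
2          88     78.2      1.228
3          18       34      7.529
4+         18     10.2      5.965
Sum = 14.96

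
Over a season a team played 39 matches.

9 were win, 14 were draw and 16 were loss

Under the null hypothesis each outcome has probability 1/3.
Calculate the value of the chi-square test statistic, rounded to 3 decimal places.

Expected count for each of the 3 categories: 39/3 = 13.
cat         O        E   (O−E)²/E
win         9       13     1.2308
draw       14       13     0.0769
loss       16       13     0.6923
Sum = 2.000

2.000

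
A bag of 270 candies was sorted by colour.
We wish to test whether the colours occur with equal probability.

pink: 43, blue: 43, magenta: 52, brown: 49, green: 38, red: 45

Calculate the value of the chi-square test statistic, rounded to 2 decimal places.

2.71

Expected count for each of the 6 categories: 270/6 = 45.
pink: (43 − 45)²/45 = 4/45 = 0.089
blue: (43 − 45)²/45 = 4/45 = 0.089
magenta: (52 − 45)²/45 = 49/45 = 1.089
brown: (49 − 45)²/45 = 16/45 = 0.356
green: (38 − 45)²/45 = 49/45 = 1.089
red: (45 − 45)²/45 = 0/45 = 0.000
Sum = 2.71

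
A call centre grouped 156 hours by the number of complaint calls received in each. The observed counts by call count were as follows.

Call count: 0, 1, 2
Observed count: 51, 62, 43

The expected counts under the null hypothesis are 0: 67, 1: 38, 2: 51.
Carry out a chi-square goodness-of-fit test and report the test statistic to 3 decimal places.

20.234

χ² = (51−67)²/67 + (62−38)²/38 + (43−51)²/51
   = 3.8209 + 15.1579 + 1.2549
Sum = 20.234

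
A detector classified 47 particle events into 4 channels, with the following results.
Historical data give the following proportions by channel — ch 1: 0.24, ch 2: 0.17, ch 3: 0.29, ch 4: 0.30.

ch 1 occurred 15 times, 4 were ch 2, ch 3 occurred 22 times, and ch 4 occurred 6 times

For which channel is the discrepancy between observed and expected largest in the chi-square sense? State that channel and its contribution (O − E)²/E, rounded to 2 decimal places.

ch 3, 5.14

Expected counts E_i = n·p_i: 47×0.24 = 11.28, 47×0.17 = 7.99, 47×0.29 = 13.63, 47×0.30 = 14.1.
cat         O        E   (O−E)²/E
ch 1       15    11.28      1.227
ch 2        4     7.99      1.993
ch 3       22    13.63      5.140
ch 4        6     14.1      4.653
The largest term is for ch 3: 5.14.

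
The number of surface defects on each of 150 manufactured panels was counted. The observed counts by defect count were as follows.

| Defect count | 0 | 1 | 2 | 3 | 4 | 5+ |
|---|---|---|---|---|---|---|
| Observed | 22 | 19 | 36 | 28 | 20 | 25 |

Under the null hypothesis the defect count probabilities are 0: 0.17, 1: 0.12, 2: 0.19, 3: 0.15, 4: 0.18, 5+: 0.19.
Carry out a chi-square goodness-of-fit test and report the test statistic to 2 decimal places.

6.10

Expected counts E_i = n·p_i: 150×0.17 = 25.5, 150×0.12 = 18, 150×0.19 = 28.5, 150×0.15 = 22.5, 150×0.18 = 27, 150×0.19 = 28.5.
cat         O        E   (O−E)²/E
0          22     25.5      0.480
1          19       18      0.056
2          36     28.5      1.974
3          28     22.5      1.344
4          20       27      1.815
5+         25     28.5      0.430
Sum = 6.10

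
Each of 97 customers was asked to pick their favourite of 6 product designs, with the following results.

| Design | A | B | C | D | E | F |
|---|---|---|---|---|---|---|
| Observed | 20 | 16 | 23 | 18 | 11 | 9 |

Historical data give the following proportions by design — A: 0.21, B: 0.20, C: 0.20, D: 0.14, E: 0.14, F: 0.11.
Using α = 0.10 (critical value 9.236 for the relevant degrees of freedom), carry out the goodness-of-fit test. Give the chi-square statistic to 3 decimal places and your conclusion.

Expected counts E_i = n·p_i: 97×0.21 = 20.37, 97×0.20 = 19.4, 97×0.20 = 19.4, 97×0.14 = 13.58, 97×0.14 = 13.58, 97×0.11 = 10.67.
cat         O        E   (O−E)²/E
A          20    20.37     0.0067
B          16     19.4     0.5959
C          23     19.4     0.6680
D          18    13.58     1.4386
E          11    13.58     0.4902
F           9    10.67     0.2614
Sum = 3.461
df = 5. Since 3.461 < 9.236, we do not reject H₀.

3.461; do not reject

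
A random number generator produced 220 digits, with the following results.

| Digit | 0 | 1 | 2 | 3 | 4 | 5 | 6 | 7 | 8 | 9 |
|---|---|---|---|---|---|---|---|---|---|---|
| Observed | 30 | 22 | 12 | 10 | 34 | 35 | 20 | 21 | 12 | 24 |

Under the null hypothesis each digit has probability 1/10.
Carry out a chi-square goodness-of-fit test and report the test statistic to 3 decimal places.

Expected count for each of the 10 categories: 220/10 = 22.
0: (30 − 22)²/22 = 64/22 = 2.9091
1: (22 − 22)²/22 = 0/22 = 0.0000
2: (12 − 22)²/22 = 100/22 = 4.5455
3: (10 − 22)²/22 = 144/22 = 6.5455
4: (34 − 22)²/22 = 144/22 = 6.5455
5: (35 − 22)²/22 = 169/22 = 7.6818
6: (20 − 22)²/22 = 4/22 = 0.1818
7: (21 − 22)²/22 = 1/22 = 0.0455
8: (12 − 22)²/22 = 100/22 = 4.5455
9: (24 − 22)²/22 = 4/22 = 0.1818
Sum = 33.182

33.182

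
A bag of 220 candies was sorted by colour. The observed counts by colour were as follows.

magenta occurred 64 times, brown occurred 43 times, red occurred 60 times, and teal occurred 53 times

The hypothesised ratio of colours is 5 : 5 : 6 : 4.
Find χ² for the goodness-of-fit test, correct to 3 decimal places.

Ratio total = 20. Expected counts: 220×5/20 = 55, 220×5/20 = 55, 220×6/20 = 66, 220×4/20 = 44.
χ² = (64−55)²/55 + (43−55)²/55 + (60−66)²/66 + (53−44)²/44
   = 1.4727 + 2.6182 + 0.5455 + 1.8409
Sum = 6.477

6.477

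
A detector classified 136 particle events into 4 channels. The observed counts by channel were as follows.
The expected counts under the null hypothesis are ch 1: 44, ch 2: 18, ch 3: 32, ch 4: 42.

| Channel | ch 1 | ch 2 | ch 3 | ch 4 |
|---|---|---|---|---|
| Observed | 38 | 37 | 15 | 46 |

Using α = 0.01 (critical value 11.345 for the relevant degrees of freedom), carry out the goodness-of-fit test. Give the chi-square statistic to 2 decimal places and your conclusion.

cat         O        E   (O−E)²/E
ch 1       38       44      0.818
ch 2       37       18     20.056
ch 3       15       32      9.031
ch 4       46       42      0.381
Sum = 30.29
df = 3. Since 30.29 > 11.345, we reject H₀.

30.29; reject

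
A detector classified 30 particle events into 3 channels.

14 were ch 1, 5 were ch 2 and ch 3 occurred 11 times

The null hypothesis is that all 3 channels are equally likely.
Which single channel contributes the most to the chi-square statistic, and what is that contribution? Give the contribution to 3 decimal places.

ch 2, 2.500

Expected count for each of the 3 categories: 30/3 = 10.
cat         O        E   (O−E)²/E
ch 1       14       10     1.6000
ch 2        5       10     2.5000
ch 3       11       10     0.1000
The largest term is for ch 2: 2.500.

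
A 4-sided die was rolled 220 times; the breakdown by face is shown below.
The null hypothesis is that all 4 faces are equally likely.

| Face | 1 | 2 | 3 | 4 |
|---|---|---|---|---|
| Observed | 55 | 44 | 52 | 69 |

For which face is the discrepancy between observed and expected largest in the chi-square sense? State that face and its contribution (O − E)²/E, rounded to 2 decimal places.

Expected count for each of the 4 categories: 220/4 = 55.
χ² = (55−55)²/55 + (44−55)²/55 + (52−55)²/55 + (69−55)²/55
   = 0.000 + 2.200 + 0.164 + 3.564
The largest term is for 4: 3.56.

4, 3.56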